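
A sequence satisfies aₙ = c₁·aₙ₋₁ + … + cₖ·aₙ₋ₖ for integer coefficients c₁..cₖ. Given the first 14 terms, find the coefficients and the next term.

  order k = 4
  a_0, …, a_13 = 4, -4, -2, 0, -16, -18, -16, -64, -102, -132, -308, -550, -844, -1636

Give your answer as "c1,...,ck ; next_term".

  a_4 = 1·0 + 0·-2 + 3·-4 + -1·4 = -16
  a_5 = 1·-16 + 0·0 + 3·-2 + -1·-4 = -18
  a_6 = 1·-18 + 0·-16 + 3·0 + -1·-2 = -16
  a_7 = 1·-16 + 0·-18 + 3·-16 + -1·0 = -64
  a_8 = 1·-64 + 0·-16 + 3·-18 + -1·-16 = -102
  a_9 = 1·-102 + 0·-64 + 3·-16 + -1·-18 = -132
  a_10 = 1·-132 + 0·-102 + 3·-64 + -1·-16 = -308
  a_11 = 1·-308 + 0·-132 + 3·-102 + -1·-64 = -550
  a_12 = 1·-550 + 0·-308 + 3·-132 + -1·-102 = -844
  a_13 = 1·-844 + 0·-550 + 3·-308 + -1·-132 = -1636
  a_14 = 1·-1636 + 0·-844 + 3·-550 + -1·-308 = -2978

1,0,3,-1 ; -2978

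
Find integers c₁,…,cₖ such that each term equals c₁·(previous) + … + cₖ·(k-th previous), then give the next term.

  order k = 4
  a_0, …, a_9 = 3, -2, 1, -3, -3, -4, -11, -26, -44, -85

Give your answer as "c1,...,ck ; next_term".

1,0,3,2 ; -185

  a_4 = 1·-3 + 0·1 + 3·-2 + 2·3 = -3
  a_5 = 1·-3 + 0·-3 + 3·1 + 2·-2 = -4
  a_6 = 1·-4 + 0·-3 + 3·-3 + 2·1 = -11
  a_7 = 1·-11 + 0·-4 + 3·-3 + 2·-3 = -26
  a_8 = 1·-26 + 0·-11 + 3·-4 + 2·-3 = -44
  a_9 = 1·-44 + 0·-26 + 3·-11 + 2·-4 = -85
  a_10 = 1·-85 + 0·-44 + 3·-26 + 2·-11 = -185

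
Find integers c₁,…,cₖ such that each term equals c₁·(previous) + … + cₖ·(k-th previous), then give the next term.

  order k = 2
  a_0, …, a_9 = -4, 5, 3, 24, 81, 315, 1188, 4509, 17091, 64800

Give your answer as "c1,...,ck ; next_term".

3,3 ; 245673

  a_2 = 3·5 + 3·-4 = 3
  a_3 = 3·3 + 3·5 = 24
  a_4 = 3·24 + 3·3 = 81
  a_5 = 3·81 + 3·24 = 315
  a_6 = 3·315 + 3·81 = 1188
  a_7 = 3·1188 + 3·315 = 4509
  a_8 = 3·4509 + 3·1188 = 17091
  a_9 = 3·17091 + 3·4509 = 64800
  a_10 = 3·64800 + 3·17091 = 245673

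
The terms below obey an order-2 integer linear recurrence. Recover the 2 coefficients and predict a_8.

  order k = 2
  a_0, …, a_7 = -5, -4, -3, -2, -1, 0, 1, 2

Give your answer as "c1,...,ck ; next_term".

2,-1 ; 3

  a_2 = 2·-4 + -1·-5 = -3
  a_3 = 2·-3 + -1·-4 = -2
  a_4 = 2·-2 + -1·-3 = -1
  a_5 = 2·-1 + -1·-2 = 0
  a_6 = 2·0 + -1·-1 = 1
  a_7 = 2·1 + -1·0 = 2
  a_8 = 2·2 + -1·1 = 3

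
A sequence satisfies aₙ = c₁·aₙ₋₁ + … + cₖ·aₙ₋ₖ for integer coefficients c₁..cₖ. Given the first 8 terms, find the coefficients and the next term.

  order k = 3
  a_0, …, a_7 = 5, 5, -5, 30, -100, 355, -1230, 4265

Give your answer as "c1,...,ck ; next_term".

  a_3 = -4·-5 + -1·5 + 3·5 = 30
  a_4 = -4·30 + -1·-5 + 3·5 = -100
  a_5 = -4·-100 + -1·30 + 3·-5 = 355
  a_6 = -4·355 + -1·-100 + 3·30 = -1230
  a_7 = -4·-1230 + -1·355 + 3·-100 = 4265
  a_8 = -4·4265 + -1·-1230 + 3·355 = -14765

-4,-1,3 ; -14765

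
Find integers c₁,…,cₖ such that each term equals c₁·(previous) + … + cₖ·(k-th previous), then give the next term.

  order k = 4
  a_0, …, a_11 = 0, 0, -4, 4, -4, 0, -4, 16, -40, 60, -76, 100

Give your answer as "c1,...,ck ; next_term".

-2,-1,1,3 ; -184

  a_4 = -2·4 + -1·-4 + 1·0 + 3·0 = -4
  a_5 = -2·-4 + -1·4 + 1·-4 + 3·0 = 0
  a_6 = -2·0 + -1·-4 + 1·4 + 3·-4 = -4
  a_7 = -2·-4 + -1·0 + 1·-4 + 3·4 = 16
  a_8 = -2·16 + -1·-4 + 1·0 + 3·-4 = -40
  a_9 = -2·-40 + -1·16 + 1·-4 + 3·0 = 60
  a_10 = -2·60 + -1·-40 + 1·16 + 3·-4 = -76
  a_11 = -2·-76 + -1·60 + 1·-40 + 3·16 = 100
  a_12 = -2·100 + -1·-76 + 1·60 + 3·-40 = -184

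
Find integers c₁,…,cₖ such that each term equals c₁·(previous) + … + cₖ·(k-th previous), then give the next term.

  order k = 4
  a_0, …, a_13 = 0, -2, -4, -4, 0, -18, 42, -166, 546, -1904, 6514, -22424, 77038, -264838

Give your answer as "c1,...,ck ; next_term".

  a_4 = -3·-4 + 2·-4 + 2·-2 + 1·0 = 0
  a_5 = -3·0 + 2·-4 + 2·-4 + 1·-2 = -18
  a_6 = -3·-18 + 2·0 + 2·-4 + 1·-4 = 42
  a_7 = -3·42 + 2·-18 + 2·0 + 1·-4 = -166
  a_8 = -3·-166 + 2·42 + 2·-18 + 1·0 = 546
  a_9 = -3·546 + 2·-166 + 2·42 + 1·-18 = -1904
  a_10 = -3·-1904 + 2·546 + 2·-166 + 1·42 = 6514
  a_11 = -3·6514 + 2·-1904 + 2·546 + 1·-166 = -22424
  a_12 = -3·-22424 + 2·6514 + 2·-1904 + 1·546 = 77038
  a_13 = -3·77038 + 2·-22424 + 2·6514 + 1·-1904 = -264838
  a_14 = -3·-264838 + 2·77038 + 2·-22424 + 1·6514 = 910256

-3,2,2,1 ; 910256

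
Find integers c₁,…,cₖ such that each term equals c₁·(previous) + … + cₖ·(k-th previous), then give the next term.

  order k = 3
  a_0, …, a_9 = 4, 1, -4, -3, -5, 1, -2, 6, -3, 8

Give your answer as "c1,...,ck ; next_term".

0,1,-1 ; -9

  a_3 = 0·-4 + 1·1 + -1·4 = -3
  a_4 = 0·-3 + 1·-4 + -1·1 = -5
  a_5 = 0·-5 + 1·-3 + -1·-4 = 1
  a_6 = 0·1 + 1·-5 + -1·-3 = -2
  a_7 = 0·-2 + 1·1 + -1·-5 = 6
  a_8 = 0·6 + 1·-2 + -1·1 = -3
  a_9 = 0·-3 + 1·6 + -1·-2 = 8
  a_10 = 0·8 + 1·-3 + -1·6 = -9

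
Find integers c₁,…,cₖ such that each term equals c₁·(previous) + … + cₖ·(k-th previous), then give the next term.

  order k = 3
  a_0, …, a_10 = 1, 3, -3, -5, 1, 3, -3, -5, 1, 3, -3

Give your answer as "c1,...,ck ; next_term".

  a_3 = 1·-3 + -1·3 + 1·1 = -5
  a_4 = 1·-5 + -1·-3 + 1·3 = 1
  a_5 = 1·1 + -1·-5 + 1·-3 = 3
  a_6 = 1·3 + -1·1 + 1·-5 = -3
  a_7 = 1·-3 + -1·3 + 1·1 = -5
  a_8 = 1·-5 + -1·-3 + 1·3 = 1
  a_9 = 1·1 + -1·-5 + 1·-3 = 3
  a_10 = 1·3 + -1·1 + 1·-5 = -3
  a_11 = 1·-3 + -1·3 + 1·1 = -5

1,-1,1 ; -5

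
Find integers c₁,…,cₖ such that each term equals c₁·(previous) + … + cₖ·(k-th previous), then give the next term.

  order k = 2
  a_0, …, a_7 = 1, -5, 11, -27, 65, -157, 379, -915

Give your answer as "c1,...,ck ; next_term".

  a_2 = -2·-5 + 1·1 = 11
  a_3 = -2·11 + 1·-5 = -27
  a_4 = -2·-27 + 1·11 = 65
  a_5 = -2·65 + 1·-27 = -157
  a_6 = -2·-157 + 1·65 = 379
  a_7 = -2·379 + 1·-157 = -915
  a_8 = -2·-915 + 1·379 = 2209

-2,1 ; 2209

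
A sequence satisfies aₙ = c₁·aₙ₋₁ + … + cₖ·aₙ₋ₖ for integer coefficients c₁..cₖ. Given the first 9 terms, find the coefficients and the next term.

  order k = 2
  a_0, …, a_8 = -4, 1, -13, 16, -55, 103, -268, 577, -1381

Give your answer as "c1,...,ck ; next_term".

-1,3 ; 3112

  a_2 = -1·1 + 3·-4 = -13
  a_3 = -1·-13 + 3·1 = 16
  a_4 = -1·16 + 3·-13 = -55
  a_5 = -1·-55 + 3·16 = 103
  a_6 = -1·103 + 3·-55 = -268
  a_7 = -1·-268 + 3·103 = 577
  a_8 = -1·577 + 3·-268 = -1381
  a_9 = -1·-1381 + 3·577 = 3112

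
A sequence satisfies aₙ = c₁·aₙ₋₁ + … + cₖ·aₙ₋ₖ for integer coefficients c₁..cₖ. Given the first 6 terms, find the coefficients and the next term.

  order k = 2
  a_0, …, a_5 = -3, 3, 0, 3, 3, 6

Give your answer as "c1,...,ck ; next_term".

1,1 ; 9

  a_2 = 1·3 + 1·-3 = 0
  a_3 = 1·0 + 1·3 = 3
  a_4 = 1·3 + 1·0 = 3
  a_5 = 1·3 + 1·3 = 6
  a_6 = 1·6 + 1·3 = 9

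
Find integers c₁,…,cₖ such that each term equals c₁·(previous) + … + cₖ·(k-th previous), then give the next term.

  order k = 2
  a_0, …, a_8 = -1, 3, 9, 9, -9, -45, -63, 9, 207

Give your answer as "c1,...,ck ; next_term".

  a_2 = 2·3 + -3·-1 = 9
  a_3 = 2·9 + -3·3 = 9
  a_4 = 2·9 + -3·9 = -9
  a_5 = 2·-9 + -3·9 = -45
  a_6 = 2·-45 + -3·-9 = -63
  a_7 = 2·-63 + -3·-45 = 9
  a_8 = 2·9 + -3·-63 = 207
  a_9 = 2·207 + -3·9 = 387

2,-3 ; 387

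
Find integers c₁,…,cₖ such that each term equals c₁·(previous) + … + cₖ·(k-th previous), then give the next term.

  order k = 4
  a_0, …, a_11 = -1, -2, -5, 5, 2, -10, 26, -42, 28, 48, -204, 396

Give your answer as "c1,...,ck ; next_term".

-2,-2,0,-2 ; -440

  a_4 = -2·5 + -2·-5 + 0·-2 + -2·-1 = 2
  a_5 = -2·2 + -2·5 + 0·-5 + -2·-2 = -10
  a_6 = -2·-10 + -2·2 + 0·5 + -2·-5 = 26
  a_7 = -2·26 + -2·-10 + 0·2 + -2·5 = -42
  a_8 = -2·-42 + -2·26 + 0·-10 + -2·2 = 28
  a_9 = -2·28 + -2·-42 + 0·26 + -2·-10 = 48
  a_10 = -2·48 + -2·28 + 0·-42 + -2·26 = -204
  a_11 = -2·-204 + -2·48 + 0·28 + -2·-42 = 396
  a_12 = -2·396 + -2·-204 + 0·48 + -2·28 = -440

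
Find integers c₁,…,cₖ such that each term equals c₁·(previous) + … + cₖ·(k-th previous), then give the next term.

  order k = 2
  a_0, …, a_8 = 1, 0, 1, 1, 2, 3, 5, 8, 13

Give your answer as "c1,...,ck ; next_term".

  a_2 = 1·0 + 1·1 = 1
  a_3 = 1·1 + 1·0 = 1
  a_4 = 1·1 + 1·1 = 2
  a_5 = 1·2 + 1·1 = 3
  a_6 = 1·3 + 1·2 = 5
  a_7 = 1·5 + 1·3 = 8
  a_8 = 1·8 + 1·5 = 13
  a_9 = 1·13 + 1·8 = 21

1,1 ; 21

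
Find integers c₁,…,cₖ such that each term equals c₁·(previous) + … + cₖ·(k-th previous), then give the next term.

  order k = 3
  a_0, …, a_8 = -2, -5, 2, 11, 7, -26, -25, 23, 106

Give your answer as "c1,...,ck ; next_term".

-1,-1,-4 ; -29

  a_3 = -1·2 + -1·-5 + -4·-2 = 11
  a_4 = -1·11 + -1·2 + -4·-5 = 7
  a_5 = -1·7 + -1·11 + -4·2 = -26
  a_6 = -1·-26 + -1·7 + -4·11 = -25
  a_7 = -1·-25 + -1·-26 + -4·7 = 23
  a_8 = -1·23 + -1·-25 + -4·-26 = 106
  a_9 = -1·106 + -1·23 + -4·-25 = -29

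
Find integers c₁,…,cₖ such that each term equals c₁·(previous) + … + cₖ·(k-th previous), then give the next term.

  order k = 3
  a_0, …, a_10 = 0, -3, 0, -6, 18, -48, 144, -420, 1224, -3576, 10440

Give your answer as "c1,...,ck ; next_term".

-2,2,-2 ; -30480

  a_3 = -2·0 + 2·-3 + -2·0 = -6
  a_4 = -2·-6 + 2·0 + -2·-3 = 18
  a_5 = -2·18 + 2·-6 + -2·0 = -48
  a_6 = -2·-48 + 2·18 + -2·-6 = 144
  a_7 = -2·144 + 2·-48 + -2·18 = -420
  a_8 = -2·-420 + 2·144 + -2·-48 = 1224
  a_9 = -2·1224 + 2·-420 + -2·144 = -3576
  a_10 = -2·-3576 + 2·1224 + -2·-420 = 10440
  a_11 = -2·10440 + 2·-3576 + -2·1224 = -30480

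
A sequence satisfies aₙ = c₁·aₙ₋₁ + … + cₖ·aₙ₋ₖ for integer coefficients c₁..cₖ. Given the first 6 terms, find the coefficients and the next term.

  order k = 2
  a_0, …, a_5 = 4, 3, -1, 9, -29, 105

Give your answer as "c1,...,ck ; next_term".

-3,2 ; -373

  a_2 = -3·3 + 2·4 = -1
  a_3 = -3·-1 + 2·3 = 9
  a_4 = -3·9 + 2·-1 = -29
  a_5 = -3·-29 + 2·9 = 105
  a_6 = -3·105 + 2·-29 = -373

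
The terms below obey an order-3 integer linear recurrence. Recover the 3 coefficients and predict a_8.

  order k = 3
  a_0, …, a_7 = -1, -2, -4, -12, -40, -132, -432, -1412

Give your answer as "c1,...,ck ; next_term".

  a_3 = 4·-4 + -3·-2 + 2·-1 = -12
  a_4 = 4·-12 + -3·-4 + 2·-2 = -40
  a_5 = 4·-40 + -3·-12 + 2·-4 = -132
  a_6 = 4·-132 + -3·-40 + 2·-12 = -432
  a_7 = 4·-432 + -3·-132 + 2·-40 = -1412
  a_8 = 4·-1412 + -3·-432 + 2·-132 = -4616

4,-3,2 ; -4616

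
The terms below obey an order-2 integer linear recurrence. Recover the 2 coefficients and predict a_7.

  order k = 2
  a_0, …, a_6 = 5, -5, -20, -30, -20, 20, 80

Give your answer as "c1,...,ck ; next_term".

2,-2 ; 120

  a_2 = 2·-5 + -2·5 = -20
  a_3 = 2·-20 + -2·-5 = -30
  a_4 = 2·-30 + -2·-20 = -20
  a_5 = 2·-20 + -2·-30 = 20
  a_6 = 2·20 + -2·-20 = 80
  a_7 = 2·80 + -2·20 = 120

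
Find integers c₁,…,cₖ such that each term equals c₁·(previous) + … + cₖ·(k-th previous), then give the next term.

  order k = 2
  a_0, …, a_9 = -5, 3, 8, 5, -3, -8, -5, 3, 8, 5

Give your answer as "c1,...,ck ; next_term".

1,-1 ; -3

  a_2 = 1·3 + -1·-5 = 8
  a_3 = 1·8 + -1·3 = 5
  a_4 = 1·5 + -1·8 = -3
  a_5 = 1·-3 + -1·5 = -8
  a_6 = 1·-8 + -1·-3 = -5
  a_7 = 1·-5 + -1·-8 = 3
  a_8 = 1·3 + -1·-5 = 8
  a_9 = 1·8 + -1·3 = 5
  a_10 = 1·5 + -1·8 = -3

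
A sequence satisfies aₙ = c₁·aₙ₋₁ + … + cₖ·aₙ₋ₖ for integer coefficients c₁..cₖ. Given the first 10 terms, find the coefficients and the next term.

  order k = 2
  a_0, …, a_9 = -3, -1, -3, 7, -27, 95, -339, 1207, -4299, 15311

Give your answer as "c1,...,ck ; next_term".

  a_2 = -3·-1 + 2·-3 = -3
  a_3 = -3·-3 + 2·-1 = 7
  a_4 = -3·7 + 2·-3 = -27
  a_5 = -3·-27 + 2·7 = 95
  a_6 = -3·95 + 2·-27 = -339
  a_7 = -3·-339 + 2·95 = 1207
  a_8 = -3·1207 + 2·-339 = -4299
  a_9 = -3·-4299 + 2·1207 = 15311
  a_10 = -3·15311 + 2·-4299 = -54531

-3,2 ; -54531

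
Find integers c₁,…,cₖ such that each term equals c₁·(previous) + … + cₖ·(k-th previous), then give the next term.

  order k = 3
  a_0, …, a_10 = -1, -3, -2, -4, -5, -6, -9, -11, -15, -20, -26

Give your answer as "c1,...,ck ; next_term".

0,1,1 ; -35

  a_3 = 0·-2 + 1·-3 + 1·-1 = -4
  a_4 = 0·-4 + 1·-2 + 1·-3 = -5
  a_5 = 0·-5 + 1·-4 + 1·-2 = -6
  a_6 = 0·-6 + 1·-5 + 1·-4 = -9
  a_7 = 0·-9 + 1·-6 + 1·-5 = -11
  a_8 = 0·-11 + 1·-9 + 1·-6 = -15
  a_9 = 0·-15 + 1·-11 + 1·-9 = -20
  a_10 = 0·-20 + 1·-15 + 1·-11 = -26
  a_11 = 0·-26 + 1·-20 + 1·-15 = -35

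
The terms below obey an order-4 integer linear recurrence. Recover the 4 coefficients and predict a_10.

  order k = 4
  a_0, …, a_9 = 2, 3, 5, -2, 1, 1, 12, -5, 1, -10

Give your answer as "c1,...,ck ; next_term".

  a_4 = 0·-2 + 0·5 + -1·3 + 2·2 = 1
  a_5 = 0·1 + 0·-2 + -1·5 + 2·3 = 1
  a_6 = 0·1 + 0·1 + -1·-2 + 2·5 = 12
  a_7 = 0·12 + 0·1 + -1·1 + 2·-2 = -5
  a_8 = 0·-5 + 0·12 + -1·1 + 2·1 = 1
  a_9 = 0·1 + 0·-5 + -1·12 + 2·1 = -10
  a_10 = 0·-10 + 0·1 + -1·-5 + 2·12 = 29

0,0,-1,2 ; 29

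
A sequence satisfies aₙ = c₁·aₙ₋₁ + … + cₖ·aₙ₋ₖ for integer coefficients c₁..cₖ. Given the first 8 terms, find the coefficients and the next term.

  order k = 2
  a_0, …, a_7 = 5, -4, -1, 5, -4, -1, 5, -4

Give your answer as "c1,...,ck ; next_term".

-1,-1 ; -1

  a_2 = -1·-4 + -1·5 = -1
  a_3 = -1·-1 + -1·-4 = 5
  a_4 = -1·5 + -1·-1 = -4
  a_5 = -1·-4 + -1·5 = -1
  a_6 = -1·-1 + -1·-4 = 5
  a_7 = -1·5 + -1·-1 = -4
  a_8 = -1·-4 + -1·5 = -1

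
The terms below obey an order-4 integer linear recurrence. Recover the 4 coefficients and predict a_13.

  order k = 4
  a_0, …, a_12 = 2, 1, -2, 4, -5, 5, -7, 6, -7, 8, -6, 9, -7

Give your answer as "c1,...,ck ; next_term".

0,1,-1,-1 ; 7

  a_4 = 0·4 + 1·-2 + -1·1 + -1·2 = -5
  a_5 = 0·-5 + 1·4 + -1·-2 + -1·1 = 5
  a_6 = 0·5 + 1·-5 + -1·4 + -1·-2 = -7
  a_7 = 0·-7 + 1·5 + -1·-5 + -1·4 = 6
  a_8 = 0·6 + 1·-7 + -1·5 + -1·-5 = -7
  a_9 = 0·-7 + 1·6 + -1·-7 + -1·5 = 8
  a_10 = 0·8 + 1·-7 + -1·6 + -1·-7 = -6
  a_11 = 0·-6 + 1·8 + -1·-7 + -1·6 = 9
  a_12 = 0·9 + 1·-6 + -1·8 + -1·-7 = -7
  a_13 = 0·-7 + 1·9 + -1·-6 + -1·8 = 7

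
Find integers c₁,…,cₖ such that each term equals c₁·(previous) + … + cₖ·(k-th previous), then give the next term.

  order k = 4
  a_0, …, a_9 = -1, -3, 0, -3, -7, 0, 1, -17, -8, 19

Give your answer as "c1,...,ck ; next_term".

0,-1,2,1 ; -25

  a_4 = 0·-3 + -1·0 + 2·-3 + 1·-1 = -7
  a_5 = 0·-7 + -1·-3 + 2·0 + 1·-3 = 0
  a_6 = 0·0 + -1·-7 + 2·-3 + 1·0 = 1
  a_7 = 0·1 + -1·0 + 2·-7 + 1·-3 = -17
  a_8 = 0·-17 + -1·1 + 2·0 + 1·-7 = -8
  a_9 = 0·-8 + -1·-17 + 2·1 + 1·0 = 19
  a_10 = 0·19 + -1·-8 + 2·-17 + 1·1 = -25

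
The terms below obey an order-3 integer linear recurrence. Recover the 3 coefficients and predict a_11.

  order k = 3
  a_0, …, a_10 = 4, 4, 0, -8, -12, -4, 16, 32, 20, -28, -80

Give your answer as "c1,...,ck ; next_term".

  a_3 = 1·0 + -1·4 + -1·4 = -8
  a_4 = 1·-8 + -1·0 + -1·4 = -12
  a_5 = 1·-12 + -1·-8 + -1·0 = -4
  a_6 = 1·-4 + -1·-12 + -1·-8 = 16
  a_7 = 1·16 + -1·-4 + -1·-12 = 32
  a_8 = 1·32 + -1·16 + -1·-4 = 20
  a_9 = 1·20 + -1·32 + -1·16 = -28
  a_10 = 1·-28 + -1·20 + -1·32 = -80
  a_11 = 1·-80 + -1·-28 + -1·20 = -72

1,-1,-1 ; -72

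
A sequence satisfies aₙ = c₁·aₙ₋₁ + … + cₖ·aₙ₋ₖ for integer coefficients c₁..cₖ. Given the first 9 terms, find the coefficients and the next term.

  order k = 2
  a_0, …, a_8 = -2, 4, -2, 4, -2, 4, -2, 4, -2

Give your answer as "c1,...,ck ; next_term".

0,1 ; 4

  a_2 = 0·4 + 1·-2 = -2
  a_3 = 0·-2 + 1·4 = 4
  a_4 = 0·4 + 1·-2 = -2
  a_5 = 0·-2 + 1·4 = 4
  a_6 = 0·4 + 1·-2 = -2
  a_7 = 0·-2 + 1·4 = 4
  a_8 = 0·4 + 1·-2 = -2
  a_9 = 0·-2 + 1·4 = 4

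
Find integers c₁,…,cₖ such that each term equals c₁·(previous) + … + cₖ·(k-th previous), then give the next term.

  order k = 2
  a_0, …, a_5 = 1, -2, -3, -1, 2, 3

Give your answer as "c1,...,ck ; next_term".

  a_2 = 1·-2 + -1·1 = -3
  a_3 = 1·-3 + -1·-2 = -1
  a_4 = 1·-1 + -1·-3 = 2
  a_5 = 1·2 + -1·-1 = 3
  a_6 = 1·3 + -1·2 = 1

1,-1 ; 1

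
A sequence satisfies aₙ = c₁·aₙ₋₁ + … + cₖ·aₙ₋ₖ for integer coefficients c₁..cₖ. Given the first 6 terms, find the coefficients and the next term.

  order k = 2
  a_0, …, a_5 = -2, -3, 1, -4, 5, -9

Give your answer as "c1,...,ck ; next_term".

-1,1 ; 14

  a_2 = -1·-3 + 1·-2 = 1
  a_3 = -1·1 + 1·-3 = -4
  a_4 = -1·-4 + 1·1 = 5
  a_5 = -1·5 + 1·-4 = -9
  a_6 = -1·-9 + 1·5 = 14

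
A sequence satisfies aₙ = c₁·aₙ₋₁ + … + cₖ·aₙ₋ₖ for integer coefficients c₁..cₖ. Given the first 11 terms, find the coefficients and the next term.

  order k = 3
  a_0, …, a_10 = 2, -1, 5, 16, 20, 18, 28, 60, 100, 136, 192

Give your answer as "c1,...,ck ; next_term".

  a_3 = 2·5 + -2·-1 + 2·2 = 16
  a_4 = 2·16 + -2·5 + 2·-1 = 20
  a_5 = 2·20 + -2·16 + 2·5 = 18
  a_6 = 2·18 + -2·20 + 2·16 = 28
  a_7 = 2·28 + -2·18 + 2·20 = 60
  a_8 = 2·60 + -2·28 + 2·18 = 100
  a_9 = 2·100 + -2·60 + 2·28 = 136
  a_10 = 2·136 + -2·100 + 2·60 = 192
  a_11 = 2·192 + -2·136 + 2·100 = 312

2,-2,2 ; 312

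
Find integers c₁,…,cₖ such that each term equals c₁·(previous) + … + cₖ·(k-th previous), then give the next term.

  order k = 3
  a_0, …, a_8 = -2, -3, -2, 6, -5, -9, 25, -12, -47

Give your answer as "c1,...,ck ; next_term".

  a_3 = -1·-2 + -2·-3 + 1·-2 = 6
  a_4 = -1·6 + -2·-2 + 1·-3 = -5
  a_5 = -1·-5 + -2·6 + 1·-2 = -9
  a_6 = -1·-9 + -2·-5 + 1·6 = 25
  a_7 = -1·25 + -2·-9 + 1·-5 = -12
  a_8 = -1·-12 + -2·25 + 1·-9 = -47
  a_9 = -1·-47 + -2·-12 + 1·25 = 96

-1,-2,1 ; 96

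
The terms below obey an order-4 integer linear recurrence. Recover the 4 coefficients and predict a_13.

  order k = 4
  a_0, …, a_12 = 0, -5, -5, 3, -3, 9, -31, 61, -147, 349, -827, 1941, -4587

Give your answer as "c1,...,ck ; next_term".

-1,2,-2,2 ; 10821

  a_4 = -1·3 + 2·-5 + -2·-5 + 2·0 = -3
  a_5 = -1·-3 + 2·3 + -2·-5 + 2·-5 = 9
  a_6 = -1·9 + 2·-3 + -2·3 + 2·-5 = -31
  a_7 = -1·-31 + 2·9 + -2·-3 + 2·3 = 61
  a_8 = -1·61 + 2·-31 + -2·9 + 2·-3 = -147
  a_9 = -1·-147 + 2·61 + -2·-31 + 2·9 = 349
  a_10 = -1·349 + 2·-147 + -2·61 + 2·-31 = -827
  a_11 = -1·-827 + 2·349 + -2·-147 + 2·61 = 1941
  a_12 = -1·1941 + 2·-827 + -2·349 + 2·-147 = -4587
  a_13 = -1·-4587 + 2·1941 + -2·-827 + 2·349 = 10821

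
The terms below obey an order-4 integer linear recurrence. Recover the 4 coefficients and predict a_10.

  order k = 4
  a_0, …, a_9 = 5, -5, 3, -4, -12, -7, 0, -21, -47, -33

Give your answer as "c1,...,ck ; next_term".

  a_4 = 1·-4 + -1·3 + 2·-5 + 1·5 = -12
  a_5 = 1·-12 + -1·-4 + 2·3 + 1·-5 = -7
  a_6 = 1·-7 + -1·-12 + 2·-4 + 1·3 = 0
  a_7 = 1·0 + -1·-7 + 2·-12 + 1·-4 = -21
  a_8 = 1·-21 + -1·0 + 2·-7 + 1·-12 = -47
  a_9 = 1·-47 + -1·-21 + 2·0 + 1·-7 = -33
  a_10 = 1·-33 + -1·-47 + 2·-21 + 1·0 = -28

1,-1,2,1 ; -28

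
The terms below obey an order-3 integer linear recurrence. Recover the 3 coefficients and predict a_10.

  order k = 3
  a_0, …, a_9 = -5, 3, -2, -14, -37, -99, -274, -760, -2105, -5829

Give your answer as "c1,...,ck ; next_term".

  a_3 = 3·-2 + -1·3 + 1·-5 = -14
  a_4 = 3·-14 + -1·-2 + 1·3 = -37
  a_5 = 3·-37 + -1·-14 + 1·-2 = -99
  a_6 = 3·-99 + -1·-37 + 1·-14 = -274
  a_7 = 3·-274 + -1·-99 + 1·-37 = -760
  a_8 = 3·-760 + -1·-274 + 1·-99 = -2105
  a_9 = 3·-2105 + -1·-760 + 1·-274 = -5829
  a_10 = 3·-5829 + -1·-2105 + 1·-760 = -16142

3,-1,1 ; -16142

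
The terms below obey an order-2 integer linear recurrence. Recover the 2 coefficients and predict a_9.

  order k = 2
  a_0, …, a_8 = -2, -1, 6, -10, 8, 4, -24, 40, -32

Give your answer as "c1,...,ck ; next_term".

  a_2 = -2·-1 + -2·-2 = 6
  a_3 = -2·6 + -2·-1 = -10
  a_4 = -2·-10 + -2·6 = 8
  a_5 = -2·8 + -2·-10 = 4
  a_6 = -2·4 + -2·8 = -24
  a_7 = -2·-24 + -2·4 = 40
  a_8 = -2·40 + -2·-24 = -32
  a_9 = -2·-32 + -2·40 = -16

-2,-2 ; -16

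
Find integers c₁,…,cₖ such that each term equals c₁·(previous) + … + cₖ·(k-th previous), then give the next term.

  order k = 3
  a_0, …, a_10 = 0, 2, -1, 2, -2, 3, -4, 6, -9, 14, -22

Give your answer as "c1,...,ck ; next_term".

  a_3 = -2·-1 + 0·2 + 1·0 = 2
  a_4 = -2·2 + 0·-1 + 1·2 = -2
  a_5 = -2·-2 + 0·2 + 1·-1 = 3
  a_6 = -2·3 + 0·-2 + 1·2 = -4
  a_7 = -2·-4 + 0·3 + 1·-2 = 6
  a_8 = -2·6 + 0·-4 + 1·3 = -9
  a_9 = -2·-9 + 0·6 + 1·-4 = 14
  a_10 = -2·14 + 0·-9 + 1·6 = -22
  a_11 = -2·-22 + 0·14 + 1·-9 = 35

-2,0,1 ; 35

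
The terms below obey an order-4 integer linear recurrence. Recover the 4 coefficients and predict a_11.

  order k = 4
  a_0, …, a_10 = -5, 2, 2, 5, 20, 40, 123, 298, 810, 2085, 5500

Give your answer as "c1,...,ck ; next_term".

  a_4 = 1·5 + 4·2 + 1·2 + -1·-5 = 20
  a_5 = 1·20 + 4·5 + 1·2 + -1·2 = 40
  a_6 = 1·40 + 4·20 + 1·5 + -1·2 = 123
  a_7 = 1·123 + 4·40 + 1·20 + -1·5 = 298
  a_8 = 1·298 + 4·123 + 1·40 + -1·20 = 810
  a_9 = 1·810 + 4·298 + 1·123 + -1·40 = 2085
  a_10 = 1·2085 + 4·810 + 1·298 + -1·123 = 5500
  a_11 = 1·5500 + 4·2085 + 1·810 + -1·298 = 14352

1,4,1,-1 ; 14352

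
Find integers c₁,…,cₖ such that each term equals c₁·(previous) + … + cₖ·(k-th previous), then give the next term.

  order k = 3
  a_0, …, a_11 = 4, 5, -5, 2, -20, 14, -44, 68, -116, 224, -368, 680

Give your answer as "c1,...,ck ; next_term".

  a_3 = 0·-5 + 2·5 + -2·4 = 2
  a_4 = 0·2 + 2·-5 + -2·5 = -20
  a_5 = 0·-20 + 2·2 + -2·-5 = 14
  a_6 = 0·14 + 2·-20 + -2·2 = -44
  a_7 = 0·-44 + 2·14 + -2·-20 = 68
  a_8 = 0·68 + 2·-44 + -2·14 = -116
  a_9 = 0·-116 + 2·68 + -2·-44 = 224
  a_10 = 0·224 + 2·-116 + -2·68 = -368
  a_11 = 0·-368 + 2·224 + -2·-116 = 680
  a_12 = 0·680 + 2·-368 + -2·224 = -1184

0,2,-2 ; -1184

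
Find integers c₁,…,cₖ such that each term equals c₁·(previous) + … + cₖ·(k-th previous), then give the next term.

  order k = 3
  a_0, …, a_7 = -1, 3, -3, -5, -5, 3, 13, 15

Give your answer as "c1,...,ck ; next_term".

  a_3 = 1·-3 + -1·3 + -1·-1 = -5
  a_4 = 1·-5 + -1·-3 + -1·3 = -5
  a_5 = 1·-5 + -1·-5 + -1·-3 = 3
  a_6 = 1·3 + -1·-5 + -1·-5 = 13
  a_7 = 1·13 + -1·3 + -1·-5 = 15
  a_8 = 1·15 + -1·13 + -1·3 = -1

1,-1,-1 ; -1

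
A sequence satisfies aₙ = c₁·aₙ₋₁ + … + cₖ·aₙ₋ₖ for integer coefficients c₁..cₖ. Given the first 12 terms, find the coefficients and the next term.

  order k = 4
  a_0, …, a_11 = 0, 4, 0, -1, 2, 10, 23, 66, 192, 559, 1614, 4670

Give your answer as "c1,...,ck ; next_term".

2,2,1,2 ; 13511

  a_4 = 2·-1 + 2·0 + 1·4 + 2·0 = 2
  a_5 = 2·2 + 2·-1 + 1·0 + 2·4 = 10
  a_6 = 2·10 + 2·2 + 1·-1 + 2·0 = 23
  a_7 = 2·23 + 2·10 + 1·2 + 2·-1 = 66
  a_8 = 2·66 + 2·23 + 1·10 + 2·2 = 192
  a_9 = 2·192 + 2·66 + 1·23 + 2·10 = 559
  a_10 = 2·559 + 2·192 + 1·66 + 2·23 = 1614
  a_11 = 2·1614 + 2·559 + 1·192 + 2·66 = 4670
  a_12 = 2·4670 + 2·1614 + 1·559 + 2·192 = 13511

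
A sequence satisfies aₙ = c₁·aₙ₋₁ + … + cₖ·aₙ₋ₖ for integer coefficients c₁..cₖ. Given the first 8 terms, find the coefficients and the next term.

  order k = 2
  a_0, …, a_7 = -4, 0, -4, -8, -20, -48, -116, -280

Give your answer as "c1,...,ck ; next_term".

  a_2 = 2·0 + 1·-4 = -4
  a_3 = 2·-4 + 1·0 = -8
  a_4 = 2·-8 + 1·-4 = -20
  a_5 = 2·-20 + 1·-8 = -48
  a_6 = 2·-48 + 1·-20 = -116
  a_7 = 2·-116 + 1·-48 = -280
  a_8 = 2·-280 + 1·-116 = -676

2,1 ; -676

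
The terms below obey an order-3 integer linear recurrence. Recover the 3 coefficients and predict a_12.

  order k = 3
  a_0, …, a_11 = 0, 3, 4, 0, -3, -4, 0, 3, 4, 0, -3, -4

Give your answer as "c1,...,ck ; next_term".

  a_3 = 0·4 + 0·3 + -1·0 = 0
  a_4 = 0·0 + 0·4 + -1·3 = -3
  a_5 = 0·-3 + 0·0 + -1·4 = -4
  a_6 = 0·-4 + 0·-3 + -1·0 = 0
  a_7 = 0·0 + 0·-4 + -1·-3 = 3
  a_8 = 0·3 + 0·0 + -1·-4 = 4
  a_9 = 0·4 + 0·3 + -1·0 = 0
  a_10 = 0·0 + 0·4 + -1·3 = -3
  a_11 = 0·-3 + 0·0 + -1·4 = -4
  a_12 = 0·-4 + 0·-3 + -1·0 = 0

0,0,-1 ; 0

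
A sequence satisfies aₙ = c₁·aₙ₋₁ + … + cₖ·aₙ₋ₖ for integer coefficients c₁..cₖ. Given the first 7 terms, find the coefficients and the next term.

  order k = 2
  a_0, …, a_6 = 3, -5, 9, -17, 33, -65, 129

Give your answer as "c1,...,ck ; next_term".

-3,-2 ; -257

  a_2 = -3·-5 + -2·3 = 9
  a_3 = -3·9 + -2·-5 = -17
  a_4 = -3·-17 + -2·9 = 33
  a_5 = -3·33 + -2·-17 = -65
  a_6 = -3·-65 + -2·33 = 129
  a_7 = -3·129 + -2·-65 = -257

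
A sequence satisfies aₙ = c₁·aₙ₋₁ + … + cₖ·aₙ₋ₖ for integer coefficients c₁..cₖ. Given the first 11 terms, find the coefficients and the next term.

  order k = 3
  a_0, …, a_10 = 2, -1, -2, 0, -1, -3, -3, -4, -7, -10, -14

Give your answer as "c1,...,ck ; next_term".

1,0,1 ; -21

  a_3 = 1·-2 + 0·-1 + 1·2 = 0
  a_4 = 1·0 + 0·-2 + 1·-1 = -1
  a_5 = 1·-1 + 0·0 + 1·-2 = -3
  a_6 = 1·-3 + 0·-1 + 1·0 = -3
  a_7 = 1·-3 + 0·-3 + 1·-1 = -4
  a_8 = 1·-4 + 0·-3 + 1·-3 = -7
  a_9 = 1·-7 + 0·-4 + 1·-3 = -10
  a_10 = 1·-10 + 0·-7 + 1·-4 = -14
  a_11 = 1·-14 + 0·-10 + 1·-7 = -21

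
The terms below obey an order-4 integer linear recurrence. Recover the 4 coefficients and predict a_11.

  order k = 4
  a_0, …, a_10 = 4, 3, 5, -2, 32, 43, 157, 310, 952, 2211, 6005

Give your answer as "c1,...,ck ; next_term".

1,3,1,4 ; 14830

  a_4 = 1·-2 + 3·5 + 1·3 + 4·4 = 32
  a_5 = 1·32 + 3·-2 + 1·5 + 4·3 = 43
  a_6 = 1·43 + 3·32 + 1·-2 + 4·5 = 157
  a_7 = 1·157 + 3·43 + 1·32 + 4·-2 = 310
  a_8 = 1·310 + 3·157 + 1·43 + 4·32 = 952
  a_9 = 1·952 + 3·310 + 1·157 + 4·43 = 2211
  a_10 = 1·2211 + 3·952 + 1·310 + 4·157 = 6005
  a_11 = 1·6005 + 3·2211 + 1·952 + 4·310 = 14830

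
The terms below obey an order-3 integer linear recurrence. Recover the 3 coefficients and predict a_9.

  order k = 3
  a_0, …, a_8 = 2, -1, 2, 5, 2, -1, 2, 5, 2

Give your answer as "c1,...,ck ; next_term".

1,-1,1 ; -1

  a_3 = 1·2 + -1·-1 + 1·2 = 5
  a_4 = 1·5 + -1·2 + 1·-1 = 2
  a_5 = 1·2 + -1·5 + 1·2 = -1
  a_6 = 1·-1 + -1·2 + 1·5 = 2
  a_7 = 1·2 + -1·-1 + 1·2 = 5
  a_8 = 1·5 + -1·2 + 1·-1 = 2
  a_9 = 1·2 + -1·5 + 1·2 = -1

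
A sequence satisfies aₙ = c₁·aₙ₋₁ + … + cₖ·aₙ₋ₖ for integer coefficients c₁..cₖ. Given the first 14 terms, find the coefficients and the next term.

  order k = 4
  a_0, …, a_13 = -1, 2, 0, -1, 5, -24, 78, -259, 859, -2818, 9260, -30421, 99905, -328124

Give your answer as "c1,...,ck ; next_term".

  a_4 = -3·-1 + 1·0 + -1·2 + -4·-1 = 5
  a_5 = -3·5 + 1·-1 + -1·0 + -4·2 = -24
  a_6 = -3·-24 + 1·5 + -1·-1 + -4·0 = 78
  a_7 = -3·78 + 1·-24 + -1·5 + -4·-1 = -259
  a_8 = -3·-259 + 1·78 + -1·-24 + -4·5 = 859
  a_9 = -3·859 + 1·-259 + -1·78 + -4·-24 = -2818
  a_10 = -3·-2818 + 1·859 + -1·-259 + -4·78 = 9260
  a_11 = -3·9260 + 1·-2818 + -1·859 + -4·-259 = -30421
  a_12 = -3·-30421 + 1·9260 + -1·-2818 + -4·859 = 99905
  a_13 = -3·99905 + 1·-30421 + -1·9260 + -4·-2818 = -328124
  a_14 = -3·-328124 + 1·99905 + -1·-30421 + -4·9260 = 1077658

-3,1,-1,-4 ; 1077658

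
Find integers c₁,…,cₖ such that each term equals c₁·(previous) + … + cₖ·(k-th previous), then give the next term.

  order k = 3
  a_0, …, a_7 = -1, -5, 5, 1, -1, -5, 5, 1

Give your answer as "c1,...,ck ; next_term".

-1,-1,-1 ; -1

  a_3 = -1·5 + -1·-5 + -1·-1 = 1
  a_4 = -1·1 + -1·5 + -1·-5 = -1
  a_5 = -1·-1 + -1·1 + -1·5 = -5
  a_6 = -1·-5 + -1·-1 + -1·1 = 5
  a_7 = -1·5 + -1·-5 + -1·-1 = 1
  a_8 = -1·1 + -1·5 + -1·-5 = -1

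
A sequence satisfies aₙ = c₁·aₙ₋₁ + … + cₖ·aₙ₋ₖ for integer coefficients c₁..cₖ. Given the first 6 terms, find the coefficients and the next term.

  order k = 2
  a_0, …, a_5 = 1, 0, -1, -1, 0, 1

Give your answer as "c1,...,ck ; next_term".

1,-1 ; 1

  a_2 = 1·0 + -1·1 = -1
  a_3 = 1·-1 + -1·0 = -1
  a_4 = 1·-1 + -1·-1 = 0
  a_5 = 1·0 + -1·-1 = 1
  a_6 = 1·1 + -1·0 = 1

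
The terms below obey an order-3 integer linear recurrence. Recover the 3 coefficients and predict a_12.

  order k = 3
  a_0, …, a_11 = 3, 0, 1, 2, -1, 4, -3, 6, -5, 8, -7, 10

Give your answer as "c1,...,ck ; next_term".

-1,1,1 ; -9

  a_3 = -1·1 + 1·0 + 1·3 = 2
  a_4 = -1·2 + 1·1 + 1·0 = -1
  a_5 = -1·-1 + 1·2 + 1·1 = 4
  a_6 = -1·4 + 1·-1 + 1·2 = -3
  a_7 = -1·-3 + 1·4 + 1·-1 = 6
  a_8 = -1·6 + 1·-3 + 1·4 = -5
  a_9 = -1·-5 + 1·6 + 1·-3 = 8
  a_10 = -1·8 + 1·-5 + 1·6 = -7
  a_11 = -1·-7 + 1·8 + 1·-5 = 10
  a_12 = -1·10 + 1·-7 + 1·8 = -9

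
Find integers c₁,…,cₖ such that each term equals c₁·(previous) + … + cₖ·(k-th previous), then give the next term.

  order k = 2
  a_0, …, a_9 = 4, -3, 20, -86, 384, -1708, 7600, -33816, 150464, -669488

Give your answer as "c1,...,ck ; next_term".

-4,2 ; 2978880

  a_2 = -4·-3 + 2·4 = 20
  a_3 = -4·20 + 2·-3 = -86
  a_4 = -4·-86 + 2·20 = 384
  a_5 = -4·384 + 2·-86 = -1708
  a_6 = -4·-1708 + 2·384 = 7600
  a_7 = -4·7600 + 2·-1708 = -33816
  a_8 = -4·-33816 + 2·7600 = 150464
  a_9 = -4·150464 + 2·-33816 = -669488
  a_10 = -4·-669488 + 2·150464 = 2978880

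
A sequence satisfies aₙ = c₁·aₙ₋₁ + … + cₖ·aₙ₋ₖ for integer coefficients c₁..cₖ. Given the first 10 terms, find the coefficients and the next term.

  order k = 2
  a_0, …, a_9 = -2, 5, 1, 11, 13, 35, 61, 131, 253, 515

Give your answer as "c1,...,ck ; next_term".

1,2 ; 1021

  a_2 = 1·5 + 2·-2 = 1
  a_3 = 1·1 + 2·5 = 11
  a_4 = 1·11 + 2·1 = 13
  a_5 = 1·13 + 2·11 = 35
  a_6 = 1·35 + 2·13 = 61
  a_7 = 1·61 + 2·35 = 131
  a_8 = 1·131 + 2·61 = 253
  a_9 = 1·253 + 2·131 = 515
  a_10 = 1·515 + 2·253 = 1021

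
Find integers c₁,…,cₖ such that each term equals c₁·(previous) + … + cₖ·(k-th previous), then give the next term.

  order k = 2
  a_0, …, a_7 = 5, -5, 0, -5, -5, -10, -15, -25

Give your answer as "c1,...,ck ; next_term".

1,1 ; -40

  a_2 = 1·-5 + 1·5 = 0
  a_3 = 1·0 + 1·-5 = -5
  a_4 = 1·-5 + 1·0 = -5
  a_5 = 1·-5 + 1·-5 = -10
  a_6 = 1·-10 + 1·-5 = -15
  a_7 = 1·-15 + 1·-10 = -25
  a_8 = 1·-25 + 1·-15 = -40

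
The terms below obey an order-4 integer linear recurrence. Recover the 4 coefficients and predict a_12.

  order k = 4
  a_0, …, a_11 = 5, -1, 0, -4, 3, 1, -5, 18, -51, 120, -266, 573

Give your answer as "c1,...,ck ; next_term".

-3,-2,-1,-2 ; -1205

  a_4 = -3·-4 + -2·0 + -1·-1 + -2·5 = 3
  a_5 = -3·3 + -2·-4 + -1·0 + -2·-1 = 1
  a_6 = -3·1 + -2·3 + -1·-4 + -2·0 = -5
  a_7 = -3·-5 + -2·1 + -1·3 + -2·-4 = 18
  a_8 = -3·18 + -2·-5 + -1·1 + -2·3 = -51
  a_9 = -3·-51 + -2·18 + -1·-5 + -2·1 = 120
  a_10 = -3·120 + -2·-51 + -1·18 + -2·-5 = -266
  a_11 = -3·-266 + -2·120 + -1·-51 + -2·18 = 573
  a_12 = -3·573 + -2·-266 + -1·120 + -2·-51 = -1205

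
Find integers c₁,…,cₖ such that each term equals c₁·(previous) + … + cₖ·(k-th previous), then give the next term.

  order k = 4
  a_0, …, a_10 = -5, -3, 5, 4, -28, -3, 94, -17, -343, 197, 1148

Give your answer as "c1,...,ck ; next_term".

-1,-3,-2,3 ; -1104

  a_4 = -1·4 + -3·5 + -2·-3 + 3·-5 = -28
  a_5 = -1·-28 + -3·4 + -2·5 + 3·-3 = -3
  a_6 = -1·-3 + -3·-28 + -2·4 + 3·5 = 94
  a_7 = -1·94 + -3·-3 + -2·-28 + 3·4 = -17
  a_8 = -1·-17 + -3·94 + -2·-3 + 3·-28 = -343
  a_9 = -1·-343 + -3·-17 + -2·94 + 3·-3 = 197
  a_10 = -1·197 + -3·-343 + -2·-17 + 3·94 = 1148
  a_11 = -1·1148 + -3·197 + -2·-343 + 3·-17 = -1104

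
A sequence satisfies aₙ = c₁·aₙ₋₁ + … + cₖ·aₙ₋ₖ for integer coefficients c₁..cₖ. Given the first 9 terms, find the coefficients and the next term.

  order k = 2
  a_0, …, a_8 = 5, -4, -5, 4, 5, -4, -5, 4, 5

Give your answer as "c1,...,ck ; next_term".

0,-1 ; -4

  a_2 = 0·-4 + -1·5 = -5
  a_3 = 0·-5 + -1·-4 = 4
  a_4 = 0·4 + -1·-5 = 5
  a_5 = 0·5 + -1·4 = -4
  a_6 = 0·-4 + -1·5 = -5
  a_7 = 0·-5 + -1·-4 = 4
  a_8 = 0·4 + -1·-5 = 5
  a_9 = 0·5 + -1·4 = -4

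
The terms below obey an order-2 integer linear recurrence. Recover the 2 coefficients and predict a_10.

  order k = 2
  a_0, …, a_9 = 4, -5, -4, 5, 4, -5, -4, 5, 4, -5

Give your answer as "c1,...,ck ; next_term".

  a_2 = 0·-5 + -1·4 = -4
  a_3 = 0·-4 + -1·-5 = 5
  a_4 = 0·5 + -1·-4 = 4
  a_5 = 0·4 + -1·5 = -5
  a_6 = 0·-5 + -1·4 = -4
  a_7 = 0·-4 + -1·-5 = 5
  a_8 = 0·5 + -1·-4 = 4
  a_9 = 0·4 + -1·5 = -5
  a_10 = 0·-5 + -1·4 = -4

0,-1 ; -4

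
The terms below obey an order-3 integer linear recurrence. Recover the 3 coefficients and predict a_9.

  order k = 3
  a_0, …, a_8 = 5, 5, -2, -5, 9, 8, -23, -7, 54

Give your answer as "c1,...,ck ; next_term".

0,-2,1 ; -9

  a_3 = 0·-2 + -2·5 + 1·5 = -5
  a_4 = 0·-5 + -2·-2 + 1·5 = 9
  a_5 = 0·9 + -2·-5 + 1·-2 = 8
  a_6 = 0·8 + -2·9 + 1·-5 = -23
  a_7 = 0·-23 + -2·8 + 1·9 = -7
  a_8 = 0·-7 + -2·-23 + 1·8 = 54
  a_9 = 0·54 + -2·-7 + 1·-23 = -9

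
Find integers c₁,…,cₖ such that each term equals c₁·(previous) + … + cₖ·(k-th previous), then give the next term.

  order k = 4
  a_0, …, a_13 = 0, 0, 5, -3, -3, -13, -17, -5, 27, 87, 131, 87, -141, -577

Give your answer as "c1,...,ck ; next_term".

1,0,-2,-2 ; -1013

  a_4 = 1·-3 + 0·5 + -2·0 + -2·0 = -3
  a_5 = 1·-3 + 0·-3 + -2·5 + -2·0 = -13
  a_6 = 1·-13 + 0·-3 + -2·-3 + -2·5 = -17
  a_7 = 1·-17 + 0·-13 + -2·-3 + -2·-3 = -5
  a_8 = 1·-5 + 0·-17 + -2·-13 + -2·-3 = 27
  a_9 = 1·27 + 0·-5 + -2·-17 + -2·-13 = 87
  a_10 = 1·87 + 0·27 + -2·-5 + -2·-17 = 131
  a_11 = 1·131 + 0·87 + -2·27 + -2·-5 = 87
  a_12 = 1·87 + 0·131 + -2·87 + -2·27 = -141
  a_13 = 1·-141 + 0·87 + -2·131 + -2·87 = -577
  a_14 = 1·-577 + 0·-141 + -2·87 + -2·131 = -1013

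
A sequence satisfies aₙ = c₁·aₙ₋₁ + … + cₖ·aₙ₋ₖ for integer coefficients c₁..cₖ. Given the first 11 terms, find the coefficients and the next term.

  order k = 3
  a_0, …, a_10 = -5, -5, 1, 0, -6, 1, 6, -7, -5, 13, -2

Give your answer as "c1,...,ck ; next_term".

0,-1,1 ; -18

  a_3 = 0·1 + -1·-5 + 1·-5 = 0
  a_4 = 0·0 + -1·1 + 1·-5 = -6
  a_5 = 0·-6 + -1·0 + 1·1 = 1
  a_6 = 0·1 + -1·-6 + 1·0 = 6
  a_7 = 0·6 + -1·1 + 1·-6 = -7
  a_8 = 0·-7 + -1·6 + 1·1 = -5
  a_9 = 0·-5 + -1·-7 + 1·6 = 13
  a_10 = 0·13 + -1·-5 + 1·-7 = -2
  a_11 = 0·-2 + -1·13 + 1·-5 = -18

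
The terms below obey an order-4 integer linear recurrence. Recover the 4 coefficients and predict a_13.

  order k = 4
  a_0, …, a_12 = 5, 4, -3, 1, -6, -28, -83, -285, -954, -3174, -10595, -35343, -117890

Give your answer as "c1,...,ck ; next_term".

  a_4 = 3·1 + 1·-3 + 1·4 + -2·5 = -6
  a_5 = 3·-6 + 1·1 + 1·-3 + -2·4 = -28
  a_6 = 3·-28 + 1·-6 + 1·1 + -2·-3 = -83
  a_7 = 3·-83 + 1·-28 + 1·-6 + -2·1 = -285
  a_8 = 3·-285 + 1·-83 + 1·-28 + -2·-6 = -954
  a_9 = 3·-954 + 1·-285 + 1·-83 + -2·-28 = -3174
  a_10 = 3·-3174 + 1·-954 + 1·-285 + -2·-83 = -10595
  a_11 = 3·-10595 + 1·-3174 + 1·-954 + -2·-285 = -35343
  a_12 = 3·-35343 + 1·-10595 + 1·-3174 + -2·-954 = -117890
  a_13 = 3·-117890 + 1·-35343 + 1·-10595 + -2·-3174 = -393260

3,1,1,-2 ; -393260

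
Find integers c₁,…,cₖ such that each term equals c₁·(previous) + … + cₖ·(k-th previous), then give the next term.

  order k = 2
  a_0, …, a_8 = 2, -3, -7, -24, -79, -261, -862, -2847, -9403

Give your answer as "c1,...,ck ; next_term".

  a_2 = 3·-3 + 1·2 = -7
  a_3 = 3·-7 + 1·-3 = -24
  a_4 = 3·-24 + 1·-7 = -79
  a_5 = 3·-79 + 1·-24 = -261
  a_6 = 3·-261 + 1·-79 = -862
  a_7 = 3·-862 + 1·-261 = -2847
  a_8 = 3·-2847 + 1·-862 = -9403
  a_9 = 3·-9403 + 1·-2847 = -31056

3,1 ; -31056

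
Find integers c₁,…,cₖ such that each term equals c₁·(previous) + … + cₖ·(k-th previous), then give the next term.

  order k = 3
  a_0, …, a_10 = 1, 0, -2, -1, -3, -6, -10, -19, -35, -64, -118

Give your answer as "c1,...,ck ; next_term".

  a_3 = 1·-2 + 1·0 + 1·1 = -1
  a_4 = 1·-1 + 1·-2 + 1·0 = -3
  a_5 = 1·-3 + 1·-1 + 1·-2 = -6
  a_6 = 1·-6 + 1·-3 + 1·-1 = -10
  a_7 = 1·-10 + 1·-6 + 1·-3 = -19
  a_8 = 1·-19 + 1·-10 + 1·-6 = -35
  a_9 = 1·-35 + 1·-19 + 1·-10 = -64
  a_10 = 1·-64 + 1·-35 + 1·-19 = -118
  a_11 = 1·-118 + 1·-64 + 1·-35 = -217

1,1,1 ; -217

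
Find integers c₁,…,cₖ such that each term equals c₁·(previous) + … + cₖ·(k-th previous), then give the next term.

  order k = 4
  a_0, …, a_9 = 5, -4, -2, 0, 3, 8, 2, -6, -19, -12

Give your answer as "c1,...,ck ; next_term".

0,0,-2,-1 ; 10

  a_4 = 0·0 + 0·-2 + -2·-4 + -1·5 = 3
  a_5 = 0·3 + 0·0 + -2·-2 + -1·-4 = 8
  a_6 = 0·8 + 0·3 + -2·0 + -1·-2 = 2
  a_7 = 0·2 + 0·8 + -2·3 + -1·0 = -6
  a_8 = 0·-6 + 0·2 + -2·8 + -1·3 = -19
  a_9 = 0·-19 + 0·-6 + -2·2 + -1·8 = -12
  a_10 = 0·-12 + 0·-19 + -2·-6 + -1·2 = 10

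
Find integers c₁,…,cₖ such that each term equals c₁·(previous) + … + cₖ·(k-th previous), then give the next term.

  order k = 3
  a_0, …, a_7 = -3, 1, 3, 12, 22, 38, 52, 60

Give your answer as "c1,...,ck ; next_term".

2,0,-2 ; 44

  a_3 = 2·3 + 0·1 + -2·-3 = 12
  a_4 = 2·12 + 0·3 + -2·1 = 22
  a_5 = 2·22 + 0·12 + -2·3 = 38
  a_6 = 2·38 + 0·22 + -2·12 = 52
  a_7 = 2·52 + 0·38 + -2·22 = 60
  a_8 = 2·60 + 0·52 + -2·38 = 44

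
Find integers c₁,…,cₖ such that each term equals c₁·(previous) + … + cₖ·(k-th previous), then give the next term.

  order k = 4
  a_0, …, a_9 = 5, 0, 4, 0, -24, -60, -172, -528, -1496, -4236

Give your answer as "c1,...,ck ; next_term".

  a_4 = 3·0 + -1·4 + 3·0 + -4·5 = -24
  a_5 = 3·-24 + -1·0 + 3·4 + -4·0 = -60
  a_6 = 3·-60 + -1·-24 + 3·0 + -4·4 = -172
  a_7 = 3·-172 + -1·-60 + 3·-24 + -4·0 = -528
  a_8 = 3·-528 + -1·-172 + 3·-60 + -4·-24 = -1496
  a_9 = 3·-1496 + -1·-528 + 3·-172 + -4·-60 = -4236
  a_10 = 3·-4236 + -1·-1496 + 3·-528 + -4·-172 = -12108

3,-1,3,-4 ; -12108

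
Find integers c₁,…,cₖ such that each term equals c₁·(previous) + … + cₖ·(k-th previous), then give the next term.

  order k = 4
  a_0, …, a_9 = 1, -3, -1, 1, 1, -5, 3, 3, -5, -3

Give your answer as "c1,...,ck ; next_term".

-1,-1,0,1 ; 11

  a_4 = -1·1 + -1·-1 + 0·-3 + 1·1 = 1
  a_5 = -1·1 + -1·1 + 0·-1 + 1·-3 = -5
  a_6 = -1·-5 + -1·1 + 0·1 + 1·-1 = 3
  a_7 = -1·3 + -1·-5 + 0·1 + 1·1 = 3
  a_8 = -1·3 + -1·3 + 0·-5 + 1·1 = -5
  a_9 = -1·-5 + -1·3 + 0·3 + 1·-5 = -3
  a_10 = -1·-3 + -1·-5 + 0·3 + 1·3 = 11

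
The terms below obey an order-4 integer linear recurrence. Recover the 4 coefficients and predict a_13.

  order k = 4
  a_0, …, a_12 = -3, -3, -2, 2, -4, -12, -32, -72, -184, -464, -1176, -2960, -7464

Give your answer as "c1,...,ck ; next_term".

  a_4 = 2·2 + 1·-2 + 0·-3 + 2·-3 = -4
  a_5 = 2·-4 + 1·2 + 0·-2 + 2·-3 = -12
  a_6 = 2·-12 + 1·-4 + 0·2 + 2·-2 = -32
  a_7 = 2·-32 + 1·-12 + 0·-4 + 2·2 = -72
  a_8 = 2·-72 + 1·-32 + 0·-12 + 2·-4 = -184
  a_9 = 2·-184 + 1·-72 + 0·-32 + 2·-12 = -464
  a_10 = 2·-464 + 1·-184 + 0·-72 + 2·-32 = -1176
  a_11 = 2·-1176 + 1·-464 + 0·-184 + 2·-72 = -2960
  a_12 = 2·-2960 + 1·-1176 + 0·-464 + 2·-184 = -7464
  a_13 = 2·-7464 + 1·-2960 + 0·-1176 + 2·-464 = -18816

2,1,0,2 ; -18816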